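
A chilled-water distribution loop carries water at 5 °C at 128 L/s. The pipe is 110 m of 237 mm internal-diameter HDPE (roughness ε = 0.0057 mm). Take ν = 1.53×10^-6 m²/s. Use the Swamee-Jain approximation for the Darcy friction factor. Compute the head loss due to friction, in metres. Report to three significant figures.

h_f ≈ 2.73 m

V = 4Q/(πD²) = 4·0.128/(π·0.237²) = 2.902 m/s
Re = VD/ν = 2.902·0.237/1.53×10^-6 = 4.49×10^5 → turbulent
ε/D = 0.0057/237 = 2.41×10^-5
Swamee-Jain: f = 0.01370
h_f = f(L/D)V²/(2g) = 0.01370·(110/0.237)·2.902²/(2·9.81) = 2.728 m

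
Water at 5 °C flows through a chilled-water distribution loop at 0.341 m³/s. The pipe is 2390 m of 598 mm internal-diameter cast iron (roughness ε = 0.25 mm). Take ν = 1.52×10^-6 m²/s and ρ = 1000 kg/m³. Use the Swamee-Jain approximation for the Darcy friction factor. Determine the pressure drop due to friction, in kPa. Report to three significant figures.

Δp ≈ 50.9 kPa

V = 4Q/(πD²) = 4·0.341/(π·0.598²) = 1.214 m/s
Re = VD/ν = 1.214·0.598/1.52×10^-6 = 4.78×10^5 → turbulent
ε/D = 0.25/598 = 4.18×10^-4
Swamee-Jain: f = 0.01729
h_f = f(L/D)V²/(2g) = 0.01729·(2390/0.598)·1.214²/(2·9.81) = 5.191 m
Δp = ρg·h_f = 1000·9.81·5.191 = 50.92 kPa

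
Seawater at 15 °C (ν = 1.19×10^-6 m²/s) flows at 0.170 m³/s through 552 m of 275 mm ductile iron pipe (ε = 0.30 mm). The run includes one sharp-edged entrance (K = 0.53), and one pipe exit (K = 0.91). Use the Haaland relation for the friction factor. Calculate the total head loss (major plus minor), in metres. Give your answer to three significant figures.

H_L ≈ 17.8 m

V = 4Q/(πD²) = 2.862 m/s; V²/2g = 0.4175 m
Re = 6.61×10^5, ε/D = 0.00109 → f = 0.02047 (Haaland)
Major: h_f = f(L/D)·V²/2g = 0.02047·2007·0.4175 = 17.16 m
Minor: ΣK = 1.44; h_m = ΣK·V²/2g = 0.6012 m
Total H_L = 17.16 + 0.6012 = 17.76 m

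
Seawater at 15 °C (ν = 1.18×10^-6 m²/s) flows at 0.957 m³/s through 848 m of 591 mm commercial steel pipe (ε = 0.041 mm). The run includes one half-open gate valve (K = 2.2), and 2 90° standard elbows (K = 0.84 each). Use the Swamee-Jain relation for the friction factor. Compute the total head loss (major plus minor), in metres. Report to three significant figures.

H_L ≈ 13.5 m

V = 4Q/(πD²) = 3.489 m/s; V²/2g = 0.6203 m
Re = 1.75×10^6, ε/D = 6.94×10^-5 → f = 0.01242 (Swamee-Jain)
Major: h_f = f(L/D)·V²/2g = 0.01242·1435·0.6203 = 11.05 m
Minor: ΣK = 3.88; h_m = ΣK·V²/2g = 2.407 m
Total H_L = 11.05 + 2.407 = 13.46 m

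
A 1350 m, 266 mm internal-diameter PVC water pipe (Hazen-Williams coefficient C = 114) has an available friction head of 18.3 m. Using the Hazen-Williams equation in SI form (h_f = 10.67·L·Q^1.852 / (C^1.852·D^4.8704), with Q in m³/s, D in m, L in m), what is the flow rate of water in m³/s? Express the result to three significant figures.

Rearranging: Q = [h_f·C^1.852·D^4.8704 / (10.67·L)]^(1/1.852)
Q = [18.3·114^1.852·0.266^4.8704 / (10.67·1350)]^0.540 = 0.09566 m³/s

Q ≈ 0.0957 m³/s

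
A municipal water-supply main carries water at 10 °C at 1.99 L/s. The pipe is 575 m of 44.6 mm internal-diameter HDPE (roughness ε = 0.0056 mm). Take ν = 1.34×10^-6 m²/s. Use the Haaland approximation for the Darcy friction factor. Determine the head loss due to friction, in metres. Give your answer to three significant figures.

h_f ≈ 23.3 m

V = 4Q/(πD²) = 4·0.00199/(π·0.0446²) = 1.274 m/s
Re = VD/ν = 1.274·0.0446/1.34×10^-6 = 4.24×10^4 → turbulent
ε/D = 0.0056/44.6 = 1.26×10^-4
Haaland: f = 0.02183
h_f = f(L/D)V²/(2g) = 0.02183·(575/0.0446)·1.274²/(2·9.81) = 23.27 m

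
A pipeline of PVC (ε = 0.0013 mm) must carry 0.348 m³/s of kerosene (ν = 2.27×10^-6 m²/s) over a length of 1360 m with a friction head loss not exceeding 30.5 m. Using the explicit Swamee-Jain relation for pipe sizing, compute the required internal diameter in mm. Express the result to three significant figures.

D ≈ 362 mm

Swamee-Jain (Type III): D = 0.66·[ε^1.25·(LQ²/(gh_f))^4.75 + ν·Q^9.4·(L/(gh_f))^5.2]^0.04
LQ²/(gh_f) = 0.5505; L/(gh_f) = 4.545
Term 1 = ε^1.25·(…)^4.75 = 2.58×10^-9; Term 2 = ν·Q^9.4·(…)^5.2 = 2.93×10^-7
D = 0.66·(2.58×10^-9 + 2.93×10^-7)^0.04 = 0.3617 m = 362 mm
Check: V = 3.39 m/s, Re = 5.40×10^5, f = 0.01297, h_f = 28.5 m ≈ 30.5 m ✓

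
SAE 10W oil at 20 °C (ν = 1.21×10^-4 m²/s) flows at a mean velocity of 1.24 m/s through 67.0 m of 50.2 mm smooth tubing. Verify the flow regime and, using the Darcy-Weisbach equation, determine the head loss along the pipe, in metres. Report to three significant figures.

Re = VD/ν = 1.24·0.05020/1.21×10^-4 = 514 → laminar (Re < 2300)
f = 64/Re = 0.1244
h_f = f(L/D)V²/(2g) = 0.1244·(67.0/0.05020)·1.24²/(2·9.81) = 13.01 m

h_f ≈ 13.0 m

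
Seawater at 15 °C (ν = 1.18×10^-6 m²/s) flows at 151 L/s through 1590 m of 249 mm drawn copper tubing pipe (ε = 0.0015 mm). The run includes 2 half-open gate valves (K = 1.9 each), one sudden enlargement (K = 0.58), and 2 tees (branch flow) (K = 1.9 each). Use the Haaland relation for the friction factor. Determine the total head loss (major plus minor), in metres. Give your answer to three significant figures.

V = 4Q/(πD²) = 3.101 m/s; V²/2g = 0.4901 m
Re = 6.54×10^5, ε/D = 6.02×10^-6 → f = 0.01254 (Haaland)
Major: h_f = f(L/D)·V²/2g = 0.01254·6386·0.4901 = 39.23 m
Minor: ΣK = 8.18; h_m = ΣK·V²/2g = 4.009 m
Total H_L = 39.23 + 4.009 = 43.24 m

H_L ≈ 43.2 m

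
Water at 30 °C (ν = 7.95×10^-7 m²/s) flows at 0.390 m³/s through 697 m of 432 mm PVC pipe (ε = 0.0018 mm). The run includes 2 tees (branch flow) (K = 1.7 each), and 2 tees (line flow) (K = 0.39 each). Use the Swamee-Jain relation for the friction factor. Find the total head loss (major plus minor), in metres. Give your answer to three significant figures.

V = 4Q/(πD²) = 2.661 m/s; V²/2g = 0.3608 m
Re = 1.45×10^6, ε/D = 4.17×10^-6 → f = 0.01105 (Swamee-Jain)
Major: h_f = f(L/D)·V²/2g = 0.01105·1613·0.3608 = 6.434 m
Minor: ΣK = 4.18; h_m = ΣK·V²/2g = 1.508 m
Total H_L = 6.434 + 1.508 = 7.942 m

H_L ≈ 7.94 m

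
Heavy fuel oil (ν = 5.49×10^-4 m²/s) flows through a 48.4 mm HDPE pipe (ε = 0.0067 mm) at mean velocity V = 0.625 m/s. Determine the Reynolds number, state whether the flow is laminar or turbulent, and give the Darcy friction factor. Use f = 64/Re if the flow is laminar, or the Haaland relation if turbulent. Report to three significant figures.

Re = VD/ν = 0.6250·0.0484/5.49×10^-4 = 55.1
Re < 2300 → laminar → f = 64/Re = 1.162

Re ≈ 55.1; laminar; f = 64/Re ≈ 1.16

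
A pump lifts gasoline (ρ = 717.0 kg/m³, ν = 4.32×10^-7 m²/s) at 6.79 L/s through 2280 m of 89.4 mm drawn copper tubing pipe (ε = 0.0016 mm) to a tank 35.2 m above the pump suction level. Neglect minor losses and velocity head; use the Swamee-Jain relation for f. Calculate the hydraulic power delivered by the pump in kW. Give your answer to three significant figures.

V = 4Q/(πD²) = 1.082 m/s; Re = 2.24×10^5; ε/D = 1.79×10^-5; f = 0.01537
h_f = f(L/D)V²/2g = 23.38 m
Total head H = z + h_f = 35.2 + 23.38 = 58.58 m
P_hyd = ρgQH = 717.0·9.81·0.00679·58.58 = 2.798 kW

P_hyd ≈ 2.80 kW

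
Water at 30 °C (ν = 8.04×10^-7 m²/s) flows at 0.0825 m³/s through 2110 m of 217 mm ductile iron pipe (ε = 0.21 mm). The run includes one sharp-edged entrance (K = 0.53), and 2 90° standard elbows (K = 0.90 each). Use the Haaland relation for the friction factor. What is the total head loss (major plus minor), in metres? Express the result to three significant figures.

V = 4Q/(πD²) = 2.231 m/s; V²/2g = 0.2536 m
Re = 6.02×10^5, ε/D = 9.68×10^-4 → f = 0.01997 (Haaland)
Major: h_f = f(L/D)·V²/2g = 0.01997·9724·0.2536 = 49.24 m
Minor: ΣK = 2.33; h_m = ΣK·V²/2g = 0.5909 m
Total H_L = 49.24 + 0.5909 = 49.83 m

H_L ≈ 49.8 m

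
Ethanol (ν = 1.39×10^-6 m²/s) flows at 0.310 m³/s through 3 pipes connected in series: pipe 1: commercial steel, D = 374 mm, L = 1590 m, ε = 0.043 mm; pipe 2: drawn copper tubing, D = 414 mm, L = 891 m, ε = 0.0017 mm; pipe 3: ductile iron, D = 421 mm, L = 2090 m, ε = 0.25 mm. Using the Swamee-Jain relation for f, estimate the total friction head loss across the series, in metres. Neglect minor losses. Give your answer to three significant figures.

H ≈ 54.2 m

Pipe 1: V = 2.822 m/s, Re = 7.59×10^5, ε/D = 1.15×10^-4, f = 0.01404, h_1 = f(L/D)V²/2g = 24.23 m
Pipe 2: V = 2.303 m/s, Re = 6.86×10^5, ε/D = 4.11×10^-6, f = 0.01246, h_2 = f(L/D)V²/2g = 7.250 m
Pipe 3: V = 2.227 m/s, Re = 6.74×10^5, ε/D = 5.94×10^-4, f = 0.01812, h_3 = f(L/D)V²/2g = 22.74 m
Series → Q common, losses add: H = Σh = 54.22 m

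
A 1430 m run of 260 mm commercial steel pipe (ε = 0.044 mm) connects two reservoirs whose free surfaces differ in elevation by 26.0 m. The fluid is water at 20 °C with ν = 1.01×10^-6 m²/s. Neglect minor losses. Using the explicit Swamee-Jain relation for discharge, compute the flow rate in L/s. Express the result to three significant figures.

Swamee-Jain (Type II): Q = -0.965·√(gD⁵h_f/L)·ln[ε/(3.7D) + √(3.17ν²L/(gD³h_f))]
√(gD⁵h_f/L) = √(9.81·0.260⁵·26.0/1430) = 0.01456
ε/(3.7D) = 4.57×10^-5; √(3.17ν²L/(gD³h_f)) = 3.21×10^-5
Q = -0.965·0.01456·ln(7.786×10^-5) = 0.1329 m³/s
Check: V = 2.50 m/s, Re = 6.44×10^5, f = 0.01488, h_f = 26.1 m ≈ 26.0 m ✓

Q ≈ 133 L/s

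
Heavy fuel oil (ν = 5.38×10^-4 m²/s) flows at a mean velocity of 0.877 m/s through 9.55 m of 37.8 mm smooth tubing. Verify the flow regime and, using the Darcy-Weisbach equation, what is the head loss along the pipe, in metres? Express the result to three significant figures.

Re = VD/ν = 0.877·0.03780/5.38×10^-4 = 61.6 → laminar (Re < 2300)
f = 64/Re = 1.039
h_f = f(L/D)V²/(2g) = 1.039·(9.55/0.03780)·0.877²/(2·9.81) = 10.29 m

h_f ≈ 10.3 m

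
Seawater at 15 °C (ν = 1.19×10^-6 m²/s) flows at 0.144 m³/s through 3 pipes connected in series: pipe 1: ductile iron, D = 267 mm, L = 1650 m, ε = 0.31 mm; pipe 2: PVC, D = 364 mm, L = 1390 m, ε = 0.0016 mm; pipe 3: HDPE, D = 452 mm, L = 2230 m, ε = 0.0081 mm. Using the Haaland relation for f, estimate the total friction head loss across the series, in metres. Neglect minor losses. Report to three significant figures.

H ≈ 51.3 m

Pipe 1: V = 2.572 m/s, Re = 5.77×10^5, ε/D = 0.00116, f = 0.02082, h_1 = f(L/D)V²/2g = 43.38 m
Pipe 2: V = 1.384 m/s, Re = 4.23×10^5, ε/D = 4.40×10^-6, f = 0.01350, h_2 = f(L/D)V²/2g = 5.033 m
Pipe 3: V = 0.8974 m/s, Re = 3.41×10^5, ε/D = 1.79×10^-5, f = 0.01417, h_3 = f(L/D)V²/2g = 2.869 m
Series → Q common, losses add: H = Σh = 51.28 m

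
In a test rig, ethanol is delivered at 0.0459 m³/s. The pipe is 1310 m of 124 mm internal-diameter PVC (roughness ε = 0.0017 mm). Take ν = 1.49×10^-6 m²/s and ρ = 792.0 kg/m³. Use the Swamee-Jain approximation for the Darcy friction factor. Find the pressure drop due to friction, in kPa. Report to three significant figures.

V = 4Q/(πD²) = 4·0.0459/(π·0.124²) = 3.801 m/s
Re = VD/ν = 3.801·0.124/1.49×10^-6 = 3.16×10^5 → turbulent
ε/D = 0.0017/124 = 1.37×10^-5
Swamee-Jain: f = 0.01440
h_f = f(L/D)V²/(2g) = 0.01440·(1310/0.124)·3.801²/(2·9.81) = 112.0 m
Δp = ρg·h_f = 792.0·9.81·112.0 = 870.2 kPa

Δp ≈ 870 kPa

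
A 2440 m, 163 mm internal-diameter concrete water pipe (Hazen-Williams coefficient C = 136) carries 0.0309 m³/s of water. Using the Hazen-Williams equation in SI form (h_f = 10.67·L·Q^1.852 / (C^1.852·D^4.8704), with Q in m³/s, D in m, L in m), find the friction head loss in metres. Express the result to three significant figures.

h_f ≈ 32.0 m

h_f = 10.67·2440·0.0309^1.852 / (136^1.852·0.163^4.8704) = 31.96 m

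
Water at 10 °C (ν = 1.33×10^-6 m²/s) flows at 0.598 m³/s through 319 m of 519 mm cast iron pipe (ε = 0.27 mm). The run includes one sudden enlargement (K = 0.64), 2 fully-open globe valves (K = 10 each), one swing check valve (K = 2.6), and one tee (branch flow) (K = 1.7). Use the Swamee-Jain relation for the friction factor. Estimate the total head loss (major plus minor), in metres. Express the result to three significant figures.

V = 4Q/(πD²) = 2.827 m/s; V²/2g = 0.4072 m
Re = 1.10×10^6, ε/D = 5.20×10^-4 → f = 0.01739 (Swamee-Jain)
Major: h_f = f(L/D)·V²/2g = 0.01739·614.6·0.4072 = 4.352 m
Minor: ΣK = 24.9; h_m = ΣK·V²/2g = 10.16 m
Total H_L = 4.352 + 10.16 = 14.51 m

H_L ≈ 14.5 m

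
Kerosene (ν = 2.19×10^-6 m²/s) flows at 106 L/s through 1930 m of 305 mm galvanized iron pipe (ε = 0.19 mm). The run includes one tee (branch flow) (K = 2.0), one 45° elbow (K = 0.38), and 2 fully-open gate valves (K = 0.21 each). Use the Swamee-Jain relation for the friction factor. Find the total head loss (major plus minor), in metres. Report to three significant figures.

V = 4Q/(πD²) = 1.451 m/s; V²/2g = 0.1073 m
Re = 2.02×10^5, ε/D = 6.23×10^-4 → f = 0.01954 (Swamee-Jain)
Major: h_f = f(L/D)·V²/2g = 0.01954·6328·0.1073 = 13.26 m
Minor: ΣK = 2.80; h_m = ΣK·V²/2g = 0.3004 m
Total H_L = 13.26 + 0.3004 = 13.56 m

H_L ≈ 13.6 m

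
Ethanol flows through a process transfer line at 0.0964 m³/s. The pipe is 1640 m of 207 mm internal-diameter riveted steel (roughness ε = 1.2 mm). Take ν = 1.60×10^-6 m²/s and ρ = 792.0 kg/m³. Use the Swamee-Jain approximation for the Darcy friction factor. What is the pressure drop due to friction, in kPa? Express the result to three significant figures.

V = 4Q/(πD²) = 4·0.0964/(π·0.207²) = 2.864 m/s
Re = VD/ν = 2.864·0.207/1.60×10^-6 = 3.71×10^5 → turbulent
ε/D = 1.2/207 = 0.00580
Swamee-Jain: f = 0.03212
h_f = f(L/D)V²/(2g) = 0.03212·(1640/0.207)·2.864²/(2·9.81) = 106.4 m
Δp = ρg·h_f = 792.0·9.81·106.4 = 826.9 kPa

Δp ≈ 827 kPa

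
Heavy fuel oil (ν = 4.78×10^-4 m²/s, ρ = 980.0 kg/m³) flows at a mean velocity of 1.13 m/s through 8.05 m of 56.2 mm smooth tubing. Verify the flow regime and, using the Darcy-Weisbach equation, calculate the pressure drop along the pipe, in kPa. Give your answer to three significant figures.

Re = VD/ν = 1.13·0.05620/4.78×10^-4 = 133 → laminar (Re < 2300)
f = 64/Re = 0.4817
h_f = f(L/D)V²/(2g) = 0.4817·(8.05/0.05620)·1.13²/(2·9.81) = 4.491 m
Δp = ρg·h_f = 980.0·9.81·4.491 = 43.17 kPa

Δp ≈ 43.2 kPa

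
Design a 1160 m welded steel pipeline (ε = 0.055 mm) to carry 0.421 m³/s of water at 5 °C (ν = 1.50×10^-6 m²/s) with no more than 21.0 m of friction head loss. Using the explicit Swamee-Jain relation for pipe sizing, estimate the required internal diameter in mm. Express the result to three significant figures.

D ≈ 413 mm

Swamee-Jain (Type III): D = 0.66·[ε^1.25·(LQ²/(gh_f))^4.75 + ν·Q^9.4·(L/(gh_f))^5.2]^0.04
LQ²/(gh_f) = 0.9980; L/(gh_f) = 5.631
Term 1 = ε^1.25·(…)^4.75 = 4.69×10^-6; Term 2 = ν·Q^9.4·(…)^5.2 = 3.53×10^-6
D = 0.66·(4.69×10^-6 + 3.53×10^-6)^0.04 = 0.4132 m = 413 mm
Check: V = 3.14 m/s, Re = 8.65×10^5, f = 0.01412, h_f = 19.9 m ≈ 21.0 m ✓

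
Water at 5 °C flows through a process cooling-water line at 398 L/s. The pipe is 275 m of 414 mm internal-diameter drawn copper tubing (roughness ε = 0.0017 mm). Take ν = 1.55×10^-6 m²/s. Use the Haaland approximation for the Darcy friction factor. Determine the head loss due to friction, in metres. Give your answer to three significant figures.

h_f ≈ 3.59 m

V = 4Q/(πD²) = 4·0.398/(π·0.414²) = 2.957 m/s
Re = VD/ν = 2.957·0.414/1.55×10^-6 = 7.90×10^5 → turbulent
ε/D = 0.0017/414 = 4.11×10^-6
Haaland: f = 0.01212
h_f = f(L/D)V²/(2g) = 0.01212·(275/0.414)·2.957²/(2·9.81) = 3.587 m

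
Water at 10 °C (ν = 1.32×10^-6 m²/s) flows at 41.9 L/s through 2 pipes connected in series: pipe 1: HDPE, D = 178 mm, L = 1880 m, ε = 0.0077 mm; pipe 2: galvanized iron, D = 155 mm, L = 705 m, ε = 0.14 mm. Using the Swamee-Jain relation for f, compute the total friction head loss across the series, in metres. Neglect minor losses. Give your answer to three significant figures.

H ≈ 47.2 m

Pipe 1: V = 1.684 m/s, Re = 2.27×10^5, ε/D = 4.33×10^-5, f = 0.01557, h_1 = f(L/D)V²/2g = 23.77 m
Pipe 2: V = 2.221 m/s, Re = 2.61×10^5, ε/D = 9.03×10^-4, f = 0.02048, h_2 = f(L/D)V²/2g = 23.41 m
Series → Q common, losses add: H = Σh = 47.18 m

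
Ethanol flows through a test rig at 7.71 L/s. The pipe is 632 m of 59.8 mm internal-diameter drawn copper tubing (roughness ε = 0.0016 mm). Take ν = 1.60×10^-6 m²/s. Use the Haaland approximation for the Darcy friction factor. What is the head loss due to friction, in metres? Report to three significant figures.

h_f ≈ 72.4 m

V = 4Q/(πD²) = 4·0.00771/(π·0.0598²) = 2.745 m/s
Re = VD/ν = 2.745·0.0598/1.60×10^-6 = 1.03×10^5 → turbulent
ε/D = 0.0016/59.8 = 2.68×10^-5
Haaland: f = 0.01784
h_f = f(L/D)V²/(2g) = 0.01784·(632/0.0598)·2.745²/(2·9.81) = 72.40 m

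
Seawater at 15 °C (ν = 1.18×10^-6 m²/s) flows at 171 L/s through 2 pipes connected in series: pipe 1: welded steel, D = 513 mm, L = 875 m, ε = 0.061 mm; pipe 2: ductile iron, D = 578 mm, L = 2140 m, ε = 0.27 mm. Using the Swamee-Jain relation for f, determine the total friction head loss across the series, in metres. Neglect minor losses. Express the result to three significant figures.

H ≈ 2.35 m

Pipe 1: V = 0.8273 m/s, Re = 3.60×10^5, ε/D = 1.19×10^-4, f = 0.01526, h_1 = f(L/D)V²/2g = 0.9077 m
Pipe 2: V = 0.6517 m/s, Re = 3.19×10^5, ε/D = 4.67×10^-4, f = 0.01806, h_2 = f(L/D)V²/2g = 1.447 m
Series → Q common, losses add: H = Σh = 2.355 m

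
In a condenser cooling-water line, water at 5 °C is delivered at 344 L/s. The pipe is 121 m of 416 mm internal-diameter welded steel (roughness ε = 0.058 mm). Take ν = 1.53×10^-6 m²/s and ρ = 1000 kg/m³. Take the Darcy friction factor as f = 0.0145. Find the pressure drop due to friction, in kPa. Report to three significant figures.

Δp ≈ 13.5 kPa

V = 4Q/(πD²) = 4·0.344/(π·0.416²) = 2.531 m/s
h_f = f(L/D)V²/(2g) = 0.01450·(121/0.416)·2.531²/(2·9.81) = 1.377 m
Δp = ρg·h_f = 1000·9.81·1.377 = 13.51 kPa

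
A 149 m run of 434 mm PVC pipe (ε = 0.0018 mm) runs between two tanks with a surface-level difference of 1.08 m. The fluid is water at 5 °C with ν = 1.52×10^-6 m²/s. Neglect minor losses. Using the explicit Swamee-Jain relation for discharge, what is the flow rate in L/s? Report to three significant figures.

Q ≈ 326 L/s

Swamee-Jain (Type II): Q = -0.965·√(gD⁵h_f/L)·ln[ε/(3.7D) + √(3.17ν²L/(gD³h_f))]
√(gD⁵h_f/L) = √(9.81·0.434⁵·1.08/149) = 0.03309
ε/(3.7D) = 1.12×10^-6; √(3.17ν²L/(gD³h_f)) = 3.55×10^-5
Q = -0.965·0.03309·ln(3.662×10^-5) = 0.3262 m³/s
Check: V = 2.20 m/s, Re = 6.30×10^5, f = 0.01265, h_f = 1.08 m ≈ 1.08 m ✓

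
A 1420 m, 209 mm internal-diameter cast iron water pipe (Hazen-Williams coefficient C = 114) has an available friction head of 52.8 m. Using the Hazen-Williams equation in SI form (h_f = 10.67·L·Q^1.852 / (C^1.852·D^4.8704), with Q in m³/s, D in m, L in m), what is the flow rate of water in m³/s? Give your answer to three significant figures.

Q ≈ 0.0875 m³/s

Rearranging: Q = [h_f·C^1.852·D^4.8704 / (10.67·L)]^(1/1.852)
Q = [52.8·114^1.852·0.209^4.8704 / (10.67·1420)]^0.540 = 0.08748 m³/s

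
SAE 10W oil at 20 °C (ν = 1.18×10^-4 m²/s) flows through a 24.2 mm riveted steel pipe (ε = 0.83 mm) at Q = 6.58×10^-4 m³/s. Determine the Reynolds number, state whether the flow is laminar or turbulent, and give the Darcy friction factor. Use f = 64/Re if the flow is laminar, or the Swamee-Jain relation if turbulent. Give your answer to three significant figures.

Re ≈ 293; laminar; f = 64/Re ≈ 0.218

V = 4Q/(πD²) = 1.431 m/s
Re = VD/ν = 1.431·0.0242/1.18×10^-4 = 293
Re < 2300 → laminar → f = 64/Re = 0.2181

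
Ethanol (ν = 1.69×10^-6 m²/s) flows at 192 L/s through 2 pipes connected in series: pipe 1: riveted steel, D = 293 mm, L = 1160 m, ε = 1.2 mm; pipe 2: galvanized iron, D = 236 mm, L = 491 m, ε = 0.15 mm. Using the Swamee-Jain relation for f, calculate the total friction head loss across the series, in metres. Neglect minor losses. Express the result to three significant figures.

H ≈ 85.0 m

Pipe 1: V = 2.848 m/s, Re = 4.94×10^5, ε/D = 0.00410, f = 0.02894, h_1 = f(L/D)V²/2g = 47.35 m
Pipe 2: V = 4.389 m/s, Re = 6.13×10^5, ε/D = 6.36×10^-4, f = 0.01843, h_2 = f(L/D)V²/2g = 37.64 m
Series → Q common, losses add: H = Σh = 84.99 m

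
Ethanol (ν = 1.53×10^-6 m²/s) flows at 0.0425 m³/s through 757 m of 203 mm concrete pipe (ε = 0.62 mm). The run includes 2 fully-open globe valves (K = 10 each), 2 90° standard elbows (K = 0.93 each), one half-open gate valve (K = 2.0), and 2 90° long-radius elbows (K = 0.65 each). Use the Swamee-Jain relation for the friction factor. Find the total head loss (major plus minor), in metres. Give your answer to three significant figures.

V = 4Q/(πD²) = 1.313 m/s; V²/2g = 0.08789 m
Re = 1.74×10^5, ε/D = 0.00305 → f = 0.02725 (Swamee-Jain)
Major: h_f = f(L/D)·V²/2g = 0.02725·3729·0.08789 = 8.931 m
Minor: ΣK = 25.2; h_m = ΣK·V²/2g = 2.211 m
Total H_L = 8.931 + 2.211 = 11.14 m

H_L ≈ 11.1 m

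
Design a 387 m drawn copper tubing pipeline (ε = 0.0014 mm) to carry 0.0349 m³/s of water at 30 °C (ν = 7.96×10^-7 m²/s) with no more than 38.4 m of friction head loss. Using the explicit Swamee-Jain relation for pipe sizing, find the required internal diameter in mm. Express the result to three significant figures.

Swamee-Jain (Type III): D = 0.66·[ε^1.25·(LQ²/(gh_f))^4.75 + ν·Q^9.4·(L/(gh_f))^5.2]^0.04
LQ²/(gh_f) = 0.001251; L/(gh_f) = 1.027
Term 1 = ε^1.25·(…)^4.75 = 7.85×10^-22; Term 2 = ν·Q^9.4·(…)^5.2 = 1.84×10^-20
D = 0.66·(7.85×10^-22 + 1.84×10^-20)^0.04 = 0.1074 m = 107 mm
Check: V = 3.86 m/s, Re = 5.20×10^5, f = 0.01321, h_f = 36.1 m ≈ 38.4 m ✓

D ≈ 107 mm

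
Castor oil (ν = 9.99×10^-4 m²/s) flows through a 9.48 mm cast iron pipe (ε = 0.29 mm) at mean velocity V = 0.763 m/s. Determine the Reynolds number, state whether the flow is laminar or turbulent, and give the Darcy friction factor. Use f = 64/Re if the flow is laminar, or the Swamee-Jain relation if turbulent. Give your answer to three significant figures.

Re = VD/ν = 0.7630·0.00948/9.99×10^-4 = 7.24
Re < 2300 → laminar → f = 64/Re = 8.839

Re ≈ 7.24; laminar; f = 64/Re ≈ 8.84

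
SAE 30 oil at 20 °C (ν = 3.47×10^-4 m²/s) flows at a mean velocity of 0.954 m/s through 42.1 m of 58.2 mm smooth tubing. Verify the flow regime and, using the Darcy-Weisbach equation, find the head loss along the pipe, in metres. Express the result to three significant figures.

Re = VD/ν = 0.954·0.05820/3.47×10^-4 = 160 → laminar (Re < 2300)
f = 64/Re = 0.4000
h_f = f(L/D)V²/(2g) = 0.4000·(42.1/0.05820)·0.954²/(2·9.81) = 13.42 m

h_f ≈ 13.4 m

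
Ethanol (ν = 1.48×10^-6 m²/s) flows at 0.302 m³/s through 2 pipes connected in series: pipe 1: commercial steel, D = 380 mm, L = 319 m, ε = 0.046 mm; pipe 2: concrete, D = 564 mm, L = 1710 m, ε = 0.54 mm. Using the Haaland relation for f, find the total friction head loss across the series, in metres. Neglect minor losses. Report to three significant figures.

H ≈ 8.79 m

Pipe 1: V = 2.663 m/s, Re = 6.84×10^5, ε/D = 1.21×10^-4, f = 0.01405, h_1 = f(L/D)V²/2g = 4.264 m
Pipe 2: V = 1.209 m/s, Re = 4.61×10^5, ε/D = 9.57×10^-4, f = 0.02005, h_2 = f(L/D)V²/2g = 4.528 m
Series → Q common, losses add: H = Σh = 8.792 m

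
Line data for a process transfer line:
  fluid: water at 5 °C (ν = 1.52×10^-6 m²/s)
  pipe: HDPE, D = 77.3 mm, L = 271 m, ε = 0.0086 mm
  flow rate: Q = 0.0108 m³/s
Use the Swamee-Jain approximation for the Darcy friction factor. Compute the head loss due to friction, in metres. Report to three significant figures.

h_f ≈ 17.0 m

V = 4Q/(πD²) = 4·0.0108/(π·0.0773²) = 2.301 m/s
Re = VD/ν = 2.301·0.0773/1.52×10^-6 = 1.17×10^5 → turbulent
ε/D = 0.0086/77.3 = 1.11×10^-4
Swamee-Jain: f = 0.01800
h_f = f(L/D)V²/(2g) = 0.01800·(271/0.0773)·2.301²/(2·9.81) = 17.03 m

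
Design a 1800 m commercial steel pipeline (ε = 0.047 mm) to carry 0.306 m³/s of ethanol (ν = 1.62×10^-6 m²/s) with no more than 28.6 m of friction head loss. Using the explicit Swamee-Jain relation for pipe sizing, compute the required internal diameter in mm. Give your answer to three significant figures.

D ≈ 375 mm

Swamee-Jain (Type III): D = 0.66·[ε^1.25·(LQ²/(gh_f))^4.75 + ν·Q^9.4·(L/(gh_f))^5.2]^0.04
LQ²/(gh_f) = 0.6007; L/(gh_f) = 6.416
Term 1 = ε^1.25·(…)^4.75 = 3.46×10^-7; Term 2 = ν·Q^9.4·(…)^5.2 = 3.74×10^-7
D = 0.66·(3.46×10^-7 + 3.74×10^-7)^0.04 = 0.3748 m = 375 mm
Check: V = 2.77 m/s, Re = 6.42×10^5, f = 0.01439, h_f = 27.1 m ≈ 28.6 m ✓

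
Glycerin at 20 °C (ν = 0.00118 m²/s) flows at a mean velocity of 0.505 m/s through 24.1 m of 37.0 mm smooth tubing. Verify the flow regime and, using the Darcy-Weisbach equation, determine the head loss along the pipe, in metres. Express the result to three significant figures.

Re = VD/ν = 0.505·0.03700/0.00118 = 15.8 → laminar (Re < 2300)
f = 64/Re = 4.042
h_f = f(L/D)V²/(2g) = 4.042·(24.1/0.03700)·0.505²/(2·9.81) = 34.22 m

h_f ≈ 34.2 m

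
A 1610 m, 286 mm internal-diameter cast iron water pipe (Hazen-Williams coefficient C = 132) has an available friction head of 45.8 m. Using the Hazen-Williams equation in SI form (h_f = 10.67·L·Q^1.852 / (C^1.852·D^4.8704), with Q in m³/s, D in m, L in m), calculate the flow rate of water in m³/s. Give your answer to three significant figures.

Rearranging: Q = [h_f·C^1.852·D^4.8704 / (10.67·L)]^(1/1.852)
Q = [45.8·132^1.852·0.286^4.8704 / (10.67·1610)]^0.540 = 0.2000 m³/s

Q ≈ 0.200 m³/s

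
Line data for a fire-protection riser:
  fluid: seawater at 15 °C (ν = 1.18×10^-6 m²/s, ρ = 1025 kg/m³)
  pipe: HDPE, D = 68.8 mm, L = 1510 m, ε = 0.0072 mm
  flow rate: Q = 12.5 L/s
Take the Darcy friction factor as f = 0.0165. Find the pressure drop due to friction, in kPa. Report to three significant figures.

V = 4Q/(πD²) = 4·0.0125/(π·0.0688²) = 3.362 m/s
h_f = f(L/D)V²/(2g) = 0.01650·(1510/0.0688)·3.362²/(2·9.81) = 208.7 m
Δp = ρg·h_f = 1025·9.81·208.7 = 2098 kPa

Δp ≈ 2100 kPa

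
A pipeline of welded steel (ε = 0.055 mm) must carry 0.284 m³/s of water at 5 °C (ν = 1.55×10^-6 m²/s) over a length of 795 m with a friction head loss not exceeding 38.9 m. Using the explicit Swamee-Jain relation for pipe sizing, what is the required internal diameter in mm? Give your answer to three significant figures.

Swamee-Jain (Type III): D = 0.66·[ε^1.25·(LQ²/(gh_f))^4.75 + ν·Q^9.4·(L/(gh_f))^5.2]^0.04
LQ²/(gh_f) = 0.1680; L/(gh_f) = 2.083
Term 1 = ε^1.25·(…)^4.75 = 9.91×10^-10; Term 2 = ν·Q^9.4·(…)^5.2 = 5.12×10^-10
D = 0.66·(9.91×10^-10 + 5.12×10^-10)^0.04 = 0.2928 m = 293 mm
Check: V = 4.22 m/s, Re = 7.97×10^5, f = 0.01485, h_f = 36.5 m ≈ 38.9 m ✓

D ≈ 293 mm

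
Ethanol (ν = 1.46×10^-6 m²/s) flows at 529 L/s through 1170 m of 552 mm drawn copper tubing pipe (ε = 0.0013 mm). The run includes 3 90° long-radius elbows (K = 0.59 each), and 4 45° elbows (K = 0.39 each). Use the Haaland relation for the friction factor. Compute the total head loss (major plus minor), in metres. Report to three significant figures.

V = 4Q/(πD²) = 2.210 m/s; V²/2g = 0.2490 m
Re = 8.36×10^5, ε/D = 2.36×10^-6 → f = 0.01198 (Haaland)
Major: h_f = f(L/D)·V²/2g = 0.01198·2120·0.2490 = 6.322 m
Minor: ΣK = 3.33; h_m = ΣK·V²/2g = 0.8293 m
Total H_L = 6.322 + 0.8293 = 7.152 m

H_L ≈ 7.15 m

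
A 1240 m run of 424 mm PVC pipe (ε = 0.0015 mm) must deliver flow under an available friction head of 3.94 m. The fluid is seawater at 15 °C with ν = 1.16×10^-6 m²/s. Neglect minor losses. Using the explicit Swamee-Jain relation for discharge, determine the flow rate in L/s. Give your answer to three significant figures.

Swamee-Jain (Type II): Q = -0.965·√(gD⁵h_f/L)·ln[ε/(3.7D) + √(3.17ν²L/(gD³h_f))]
√(gD⁵h_f/L) = √(9.81·0.424⁵·3.94/1240) = 0.02067
ε/(3.7D) = 9.56×10^-7; √(3.17ν²L/(gD³h_f)) = 4.24×10^-5
Q = -0.965·0.02067·ln(4.333×10^-5) = 0.2004 m³/s
Check: V = 1.42 m/s, Re = 5.19×10^5, f = 0.01306, h_f = 3.92 m ≈ 3.94 m ✓

Q ≈ 200 L/s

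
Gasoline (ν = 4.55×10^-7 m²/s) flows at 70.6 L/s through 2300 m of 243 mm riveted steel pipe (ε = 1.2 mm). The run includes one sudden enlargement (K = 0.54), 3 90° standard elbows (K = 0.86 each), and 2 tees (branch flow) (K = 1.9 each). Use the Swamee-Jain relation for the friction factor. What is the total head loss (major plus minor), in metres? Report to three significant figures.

V = 4Q/(πD²) = 1.522 m/s; V²/2g = 0.1181 m
Re = 8.13×10^5, ε/D = 0.00494 → f = 0.03044 (Swamee-Jain)
Major: h_f = f(L/D)·V²/2g = 0.03044·9465·0.1181 = 34.03 m
Minor: ΣK = 6.92; h_m = ΣK·V²/2g = 0.8174 m
Total H_L = 34.03 + 0.8174 = 34.85 m

H_L ≈ 34.8 m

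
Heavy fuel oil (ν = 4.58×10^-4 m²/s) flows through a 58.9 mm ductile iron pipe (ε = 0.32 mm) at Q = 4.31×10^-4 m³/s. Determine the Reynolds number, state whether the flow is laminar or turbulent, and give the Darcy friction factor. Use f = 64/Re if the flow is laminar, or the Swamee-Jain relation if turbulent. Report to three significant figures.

Re ≈ 20.3; laminar; f = 64/Re ≈ 3.15

V = 4Q/(πD²) = 0.1582 m/s
Re = VD/ν = 0.1582·0.0589/4.58×10^-4 = 20.3
Re < 2300 → laminar → f = 64/Re = 3.146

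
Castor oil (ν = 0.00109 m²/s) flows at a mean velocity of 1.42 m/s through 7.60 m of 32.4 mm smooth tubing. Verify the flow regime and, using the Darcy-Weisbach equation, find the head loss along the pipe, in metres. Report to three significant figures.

Re = VD/ν = 1.42·0.03240/0.00109 = 42.2 → laminar (Re < 2300)
f = 64/Re = 1.516
h_f = f(L/D)V²/(2g) = 1.516·(7.60/0.03240)·1.42²/(2·9.81) = 36.55 m

h_f ≈ 36.6 m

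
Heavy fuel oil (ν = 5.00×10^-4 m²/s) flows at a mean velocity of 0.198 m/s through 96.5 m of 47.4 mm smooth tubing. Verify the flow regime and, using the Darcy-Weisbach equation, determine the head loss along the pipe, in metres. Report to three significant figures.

Re = VD/ν = 0.198·0.04740/5.00×10^-4 = 18.8 → laminar (Re < 2300)
f = 64/Re = 3.410
h_f = f(L/D)V²/(2g) = 3.410·(96.5/0.04740)·0.198²/(2·9.81) = 13.87 m

h_f ≈ 13.9 m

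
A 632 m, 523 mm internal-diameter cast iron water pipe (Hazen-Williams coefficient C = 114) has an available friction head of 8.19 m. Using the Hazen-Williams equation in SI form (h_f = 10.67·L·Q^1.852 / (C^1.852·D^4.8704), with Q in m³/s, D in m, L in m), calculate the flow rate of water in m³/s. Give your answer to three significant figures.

Q ≈ 0.552 m³/s

Rearranging: Q = [h_f·C^1.852·D^4.8704 / (10.67·L)]^(1/1.852)
Q = [8.19·114^1.852·0.523^4.8704 / (10.67·632)]^0.540 = 0.5525 m³/s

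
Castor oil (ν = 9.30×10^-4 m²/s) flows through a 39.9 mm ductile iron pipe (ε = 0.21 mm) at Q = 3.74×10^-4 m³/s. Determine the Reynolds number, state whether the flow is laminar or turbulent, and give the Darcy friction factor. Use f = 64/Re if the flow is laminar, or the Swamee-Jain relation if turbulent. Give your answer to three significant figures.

Re ≈ 12.8; laminar; f = 64/Re ≈ 4.99

V = 4Q/(πD²) = 0.2991 m/s
Re = VD/ν = 0.2991·0.0399/9.30×10^-4 = 12.8
Re < 2300 → laminar → f = 64/Re = 4.987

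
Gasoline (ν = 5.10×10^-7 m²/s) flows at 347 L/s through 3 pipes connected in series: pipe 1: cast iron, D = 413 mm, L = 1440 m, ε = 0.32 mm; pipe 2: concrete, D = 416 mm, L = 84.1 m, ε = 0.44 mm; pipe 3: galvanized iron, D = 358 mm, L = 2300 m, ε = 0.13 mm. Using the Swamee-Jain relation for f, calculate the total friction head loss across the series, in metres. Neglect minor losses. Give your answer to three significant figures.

H ≈ 85.5 m

Pipe 1: V = 2.590 m/s, Re = 2.10×10^6, ε/D = 7.75×10^-4, f = 0.01871, h_1 = f(L/D)V²/2g = 22.31 m
Pipe 2: V = 2.553 m/s, Re = 2.08×10^6, ε/D = 0.00106, f = 0.02011, h_2 = f(L/D)V²/2g = 1.350 m
Pipe 3: V = 3.447 m/s, Re = 2.42×10^6, ε/D = 3.63×10^-4, f = 0.01590, h_3 = f(L/D)V²/2g = 61.89 m
Series → Q common, losses add: H = Σh = 85.55 m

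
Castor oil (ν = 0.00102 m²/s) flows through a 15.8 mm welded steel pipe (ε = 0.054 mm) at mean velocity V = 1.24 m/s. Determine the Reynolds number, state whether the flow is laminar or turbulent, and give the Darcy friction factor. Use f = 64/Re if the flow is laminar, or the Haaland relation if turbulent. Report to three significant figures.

Re = VD/ν = 1.240·0.0158/0.00102 = 19.2
Re < 2300 → laminar → f = 64/Re = 3.332

Re ≈ 19.2; laminar; f = 64/Re ≈ 3.33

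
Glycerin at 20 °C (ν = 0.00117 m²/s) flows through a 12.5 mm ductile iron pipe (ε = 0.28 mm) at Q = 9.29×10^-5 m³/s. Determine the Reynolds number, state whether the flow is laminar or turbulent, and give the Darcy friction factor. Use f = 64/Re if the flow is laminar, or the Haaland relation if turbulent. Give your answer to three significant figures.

V = 4Q/(πD²) = 0.7570 m/s
Re = VD/ν = 0.7570·0.0125/0.00117 = 8.09
Re < 2300 → laminar → f = 64/Re = 7.913

Re ≈ 8.09; laminar; f = 64/Re ≈ 7.91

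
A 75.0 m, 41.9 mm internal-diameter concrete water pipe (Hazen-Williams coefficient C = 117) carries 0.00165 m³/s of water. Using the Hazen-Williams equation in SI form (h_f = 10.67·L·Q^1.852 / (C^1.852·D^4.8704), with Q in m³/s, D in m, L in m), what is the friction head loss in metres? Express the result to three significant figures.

h_f ≈ 4.27 m

h_f = 10.67·75.0·0.00165^1.852 / (117^1.852·0.0419^4.8704) = 4.267 m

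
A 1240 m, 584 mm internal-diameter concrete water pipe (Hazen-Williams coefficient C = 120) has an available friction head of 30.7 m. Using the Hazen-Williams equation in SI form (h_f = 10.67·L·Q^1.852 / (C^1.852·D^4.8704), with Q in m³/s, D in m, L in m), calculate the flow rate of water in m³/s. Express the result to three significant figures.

Rearranging: Q = [h_f·C^1.852·D^4.8704 / (10.67·L)]^(1/1.852)
Q = [30.7·120^1.852·0.584^4.8704 / (10.67·1240)]^0.540 = 1.103 m³/s

Q ≈ 1.10 m³/s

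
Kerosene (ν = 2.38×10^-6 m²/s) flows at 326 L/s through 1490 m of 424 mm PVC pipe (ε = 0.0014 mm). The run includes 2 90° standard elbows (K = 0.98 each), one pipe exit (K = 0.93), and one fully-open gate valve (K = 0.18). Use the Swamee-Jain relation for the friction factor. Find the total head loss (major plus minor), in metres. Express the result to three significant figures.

H_L ≈ 13.8 m

V = 4Q/(πD²) = 2.309 m/s; V²/2g = 0.2717 m
Re = 4.11×10^5, ε/D = 3.30×10^-6 → f = 0.01361 (Swamee-Jain)
Major: h_f = f(L/D)·V²/2g = 0.01361·3514·0.2717 = 12.99 m
Minor: ΣK = 3.07; h_m = ΣK·V²/2g = 0.8341 m
Total H_L = 12.99 + 0.8341 = 13.83 m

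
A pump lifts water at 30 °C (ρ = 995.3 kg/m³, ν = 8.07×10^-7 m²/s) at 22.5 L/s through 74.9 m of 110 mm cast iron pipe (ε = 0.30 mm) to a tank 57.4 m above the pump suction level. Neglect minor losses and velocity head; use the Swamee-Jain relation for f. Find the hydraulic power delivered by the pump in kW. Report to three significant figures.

V = 4Q/(πD²) = 2.368 m/s; Re = 3.23×10^5; ε/D = 0.00273; f = 0.02607
h_f = f(L/D)V²/2g = 5.072 m
Total head H = z + h_f = 57.4 + 5.072 = 62.47 m
P_hyd = ρgQH = 995.3·9.81·0.0225·62.47 = 13.72 kW

P_hyd ≈ 13.7 kW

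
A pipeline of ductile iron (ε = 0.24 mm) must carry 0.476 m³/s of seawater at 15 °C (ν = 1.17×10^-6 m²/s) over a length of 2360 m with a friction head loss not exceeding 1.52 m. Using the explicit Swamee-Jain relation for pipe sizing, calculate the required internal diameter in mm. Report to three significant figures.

D ≈ 871 mm

Swamee-Jain (Type III): D = 0.66·[ε^1.25·(LQ²/(gh_f))^4.75 + ν·Q^9.4·(L/(gh_f))^5.2]^0.04
LQ²/(gh_f) = 35.86; L/(gh_f) = 158.3
Term 1 = ε^1.25·(…)^4.75 = 724; Term 2 = ν·Q^9.4·(…)^5.2 = 298
D = 0.66·(724 + 298)^0.04 = 0.8708 m = 871 mm
Check: V = 0.799 m/s, Re = 5.95×10^5, f = 0.01598, h_f = 1.41 m ≈ 1.52 m ✓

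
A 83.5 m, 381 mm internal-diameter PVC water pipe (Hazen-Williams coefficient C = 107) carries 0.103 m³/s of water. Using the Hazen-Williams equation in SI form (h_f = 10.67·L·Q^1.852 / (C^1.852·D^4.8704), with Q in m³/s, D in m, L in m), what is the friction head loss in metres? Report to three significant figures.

h_f ≈ 0.254 m

h_f = 10.67·83.5·0.103^1.852 / (107^1.852·0.381^4.8704) = 0.2537 m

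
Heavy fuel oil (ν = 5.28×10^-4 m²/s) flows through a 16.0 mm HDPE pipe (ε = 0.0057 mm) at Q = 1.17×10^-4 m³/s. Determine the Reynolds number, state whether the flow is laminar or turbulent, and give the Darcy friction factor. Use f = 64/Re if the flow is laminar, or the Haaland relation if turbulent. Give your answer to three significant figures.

V = 4Q/(πD²) = 0.5819 m/s
Re = VD/ν = 0.5819·0.0160/5.28×10^-4 = 17.6
Re < 2300 → laminar → f = 64/Re = 3.629

Re ≈ 17.6; laminar; f = 64/Re ≈ 3.63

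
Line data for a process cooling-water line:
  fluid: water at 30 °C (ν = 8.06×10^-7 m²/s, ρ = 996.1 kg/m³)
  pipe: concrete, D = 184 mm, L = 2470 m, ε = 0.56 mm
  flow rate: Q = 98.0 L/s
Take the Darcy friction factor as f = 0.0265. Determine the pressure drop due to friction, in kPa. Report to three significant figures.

V = 4Q/(πD²) = 4·0.0980/(π·0.184²) = 3.686 m/s
h_f = f(L/D)V²/(2g) = 0.02650·(2470/0.184)·3.686²/(2·9.81) = 246.3 m
Δp = ρg·h_f = 996.1·9.81·246.3 = 2407 kPa

Δp ≈ 2410 kPa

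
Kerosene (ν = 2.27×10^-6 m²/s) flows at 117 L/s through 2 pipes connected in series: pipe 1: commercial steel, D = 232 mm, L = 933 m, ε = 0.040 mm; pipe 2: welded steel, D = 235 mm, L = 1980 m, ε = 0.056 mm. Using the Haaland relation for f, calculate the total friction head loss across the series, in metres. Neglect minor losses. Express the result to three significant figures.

Pipe 1: V = 2.768 m/s, Re = 2.83×10^5, ε/D = 1.72×10^-4, f = 0.01595, h_1 = f(L/D)V²/2g = 25.05 m
Pipe 2: V = 2.697 m/s, Re = 2.79×10^5, ε/D = 2.38×10^-4, f = 0.01648, h_2 = f(L/D)V²/2g = 51.49 m
Series → Q common, losses add: H = Σh = 76.54 m

H ≈ 76.5 m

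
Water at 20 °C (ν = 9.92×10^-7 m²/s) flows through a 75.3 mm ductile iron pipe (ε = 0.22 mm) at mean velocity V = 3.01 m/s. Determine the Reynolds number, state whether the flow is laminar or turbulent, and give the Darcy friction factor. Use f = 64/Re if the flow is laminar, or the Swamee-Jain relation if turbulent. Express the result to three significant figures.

Re = VD/ν = 3.010·0.0753/9.92×10^-7 = 2.28×10^5
Re > 4000 → turbulent; ε/D = 0.00292
Swamee-Jain: f = 0.02674

Re ≈ 2.28×10^5; turbulent; f ≈ 0.0267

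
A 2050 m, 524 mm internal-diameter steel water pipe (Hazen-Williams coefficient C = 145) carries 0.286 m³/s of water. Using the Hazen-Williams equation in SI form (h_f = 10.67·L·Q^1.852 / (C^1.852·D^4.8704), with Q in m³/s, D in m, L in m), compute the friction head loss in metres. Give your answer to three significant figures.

h_f = 10.67·2050·0.286^1.852 / (145^1.852·0.524^4.8704) = 4.980 m

h_f ≈ 4.98 m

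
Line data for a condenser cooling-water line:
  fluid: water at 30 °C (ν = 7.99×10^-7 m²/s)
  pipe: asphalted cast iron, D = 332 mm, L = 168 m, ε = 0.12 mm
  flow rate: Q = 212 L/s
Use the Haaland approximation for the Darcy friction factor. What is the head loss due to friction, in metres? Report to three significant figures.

h_f ≈ 2.49 m

V = 4Q/(πD²) = 4·0.212/(π·0.332²) = 2.449 m/s
Re = VD/ν = 2.449·0.332/7.99×10^-7 = 1.02×10^6 → turbulent
ε/D = 0.12/332 = 3.61×10^-4
Haaland: f = 0.01612
h_f = f(L/D)V²/(2g) = 0.01612·(168/0.332)·2.449²/(2·9.81) = 2.494 m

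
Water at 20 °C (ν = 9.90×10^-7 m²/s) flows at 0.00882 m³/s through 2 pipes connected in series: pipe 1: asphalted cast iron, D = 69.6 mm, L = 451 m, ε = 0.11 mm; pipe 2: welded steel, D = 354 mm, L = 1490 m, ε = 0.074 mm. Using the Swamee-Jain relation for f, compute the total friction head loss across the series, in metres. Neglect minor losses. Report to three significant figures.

H ≈ 41.7 m

Pipe 1: V = 2.318 m/s, Re = 1.63×10^5, ε/D = 0.00158, f = 0.02346, h_1 = f(L/D)V²/2g = 41.64 m
Pipe 2: V = 0.08961 m/s, Re = 3.20×10^4, ε/D = 2.09×10^-4, f = 0.02367, h_2 = f(L/D)V²/2g = 0.04077 m
Series → Q common, losses add: H = Σh = 41.68 m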